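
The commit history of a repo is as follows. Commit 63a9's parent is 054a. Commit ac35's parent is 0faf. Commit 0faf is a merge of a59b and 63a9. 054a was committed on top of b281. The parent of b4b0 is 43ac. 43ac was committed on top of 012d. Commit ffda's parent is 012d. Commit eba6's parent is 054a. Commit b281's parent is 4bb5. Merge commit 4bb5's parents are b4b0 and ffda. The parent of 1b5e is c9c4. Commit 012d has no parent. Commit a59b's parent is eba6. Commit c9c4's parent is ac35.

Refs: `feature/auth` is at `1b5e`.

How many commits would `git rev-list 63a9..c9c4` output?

Reachable from c9c4: {012d, 054a, 0faf, 43ac, 4bb5, 63a9, a59b, ac35, b281, b4b0, c9c4, eba6, ffda}.
Reachable from 63a9: {012d, 054a, 43ac, 4bb5, 63a9, b281, b4b0, ffda}.
In c9c4's history but not 63a9's: {0faf, a59b, ac35, c9c4, eba6} — 5 commits.

5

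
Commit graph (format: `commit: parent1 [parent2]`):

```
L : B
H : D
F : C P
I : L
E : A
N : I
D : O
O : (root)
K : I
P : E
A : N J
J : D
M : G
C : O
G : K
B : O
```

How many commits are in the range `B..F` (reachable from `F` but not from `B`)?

10

Reachable from F: {A, B, C, D, E, F, I, J, L, N, O, P}.
Reachable from B: {B, O}.
In F's history but not B's: {A, C, D, E, F, I, J, L, N, P} — 10 commits.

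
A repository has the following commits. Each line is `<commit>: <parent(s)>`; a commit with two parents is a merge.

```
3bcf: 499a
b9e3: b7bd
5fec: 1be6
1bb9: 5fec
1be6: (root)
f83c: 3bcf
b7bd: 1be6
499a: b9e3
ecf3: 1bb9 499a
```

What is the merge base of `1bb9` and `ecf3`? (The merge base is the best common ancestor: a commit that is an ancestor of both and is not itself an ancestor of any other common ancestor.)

1bb9

Ancestors of 1bb9: {1bb9, 1be6, 5fec}.
Ancestors of ecf3: {1bb9, 1be6, 499a, 5fec, b7bd, b9e3, ecf3}.
Common ancestors: {1bb9, 1be6, 5fec}.
Among these, 1bb9 is not an ancestor of any other common ancestor — it is the merge base.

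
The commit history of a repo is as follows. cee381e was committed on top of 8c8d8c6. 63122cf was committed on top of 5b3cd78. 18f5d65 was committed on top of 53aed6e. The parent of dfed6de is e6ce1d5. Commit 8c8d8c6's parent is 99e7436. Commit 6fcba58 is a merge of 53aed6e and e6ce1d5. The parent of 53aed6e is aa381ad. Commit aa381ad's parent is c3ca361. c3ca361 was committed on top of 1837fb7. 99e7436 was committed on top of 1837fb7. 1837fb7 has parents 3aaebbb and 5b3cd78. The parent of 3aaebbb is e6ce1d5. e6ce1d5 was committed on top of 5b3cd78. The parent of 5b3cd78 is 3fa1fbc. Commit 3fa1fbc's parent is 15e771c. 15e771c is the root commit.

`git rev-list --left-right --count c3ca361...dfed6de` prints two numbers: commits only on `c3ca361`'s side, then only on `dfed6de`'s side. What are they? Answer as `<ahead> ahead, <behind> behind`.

Reachable from c3ca361: {15e771c, 1837fb7, 3aaebbb, 3fa1fbc, 5b3cd78, c3ca361, e6ce1d5}.
Reachable from dfed6de: {15e771c, 3fa1fbc, 5b3cd78, dfed6de, e6ce1d5}.
Only in c3ca361's history (ahead): {1837fb7, 3aaebbb, c3ca361} — 3.
Only in dfed6de's history (behind): {dfed6de} — 1.

3 ahead, 1 behind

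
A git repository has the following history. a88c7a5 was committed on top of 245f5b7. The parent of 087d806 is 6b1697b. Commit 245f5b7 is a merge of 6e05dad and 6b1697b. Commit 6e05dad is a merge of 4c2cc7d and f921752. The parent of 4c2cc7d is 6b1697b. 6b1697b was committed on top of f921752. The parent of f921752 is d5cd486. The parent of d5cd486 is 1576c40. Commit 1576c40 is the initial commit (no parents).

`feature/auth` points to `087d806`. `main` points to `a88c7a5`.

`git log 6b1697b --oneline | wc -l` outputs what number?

4

Walking parent pointers from 6b1697b: reachable set = {1576c40, 6b1697b, d5cd486, f921752}.
That is 4 commits.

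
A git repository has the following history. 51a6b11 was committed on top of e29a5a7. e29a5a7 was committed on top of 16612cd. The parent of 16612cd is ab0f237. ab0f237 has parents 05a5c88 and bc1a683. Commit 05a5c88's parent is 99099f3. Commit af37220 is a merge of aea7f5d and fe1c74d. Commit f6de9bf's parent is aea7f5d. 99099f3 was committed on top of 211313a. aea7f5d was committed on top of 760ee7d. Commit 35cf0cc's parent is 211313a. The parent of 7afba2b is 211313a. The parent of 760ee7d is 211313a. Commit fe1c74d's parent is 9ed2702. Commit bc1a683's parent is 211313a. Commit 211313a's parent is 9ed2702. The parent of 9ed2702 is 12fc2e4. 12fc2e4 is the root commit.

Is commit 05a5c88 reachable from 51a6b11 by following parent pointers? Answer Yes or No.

Yes

Ancestors of 51a6b11 (commits reachable by following parents): {05a5c88, 12fc2e4, 16612cd, 211313a, 51a6b11, 99099f3, 9ed2702, ab0f237, bc1a683, e29a5a7}.
05a5c88 is in that set, so it is an ancestor of 51a6b11.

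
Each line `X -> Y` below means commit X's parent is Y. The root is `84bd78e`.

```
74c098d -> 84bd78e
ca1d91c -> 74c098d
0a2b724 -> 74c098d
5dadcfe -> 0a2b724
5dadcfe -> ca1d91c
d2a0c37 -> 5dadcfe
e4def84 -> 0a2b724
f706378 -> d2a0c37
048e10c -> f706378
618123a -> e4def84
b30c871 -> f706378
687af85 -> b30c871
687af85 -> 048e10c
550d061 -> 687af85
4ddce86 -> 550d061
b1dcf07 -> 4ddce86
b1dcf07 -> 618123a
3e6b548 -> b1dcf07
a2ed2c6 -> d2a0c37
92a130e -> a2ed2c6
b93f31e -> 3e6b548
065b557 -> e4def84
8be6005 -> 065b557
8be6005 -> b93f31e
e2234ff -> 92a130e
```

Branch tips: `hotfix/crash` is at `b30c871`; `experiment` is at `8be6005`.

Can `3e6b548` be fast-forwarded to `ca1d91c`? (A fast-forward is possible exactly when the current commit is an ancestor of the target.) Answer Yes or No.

A fast-forward from 3e6b548 to ca1d91c is possible iff 3e6b548 is an ancestor of ca1d91c.
Ancestors of ca1d91c: {74c098d, 84bd78e, ca1d91c}.
3e6b548 is not among them, so fast-forward is not possible.

No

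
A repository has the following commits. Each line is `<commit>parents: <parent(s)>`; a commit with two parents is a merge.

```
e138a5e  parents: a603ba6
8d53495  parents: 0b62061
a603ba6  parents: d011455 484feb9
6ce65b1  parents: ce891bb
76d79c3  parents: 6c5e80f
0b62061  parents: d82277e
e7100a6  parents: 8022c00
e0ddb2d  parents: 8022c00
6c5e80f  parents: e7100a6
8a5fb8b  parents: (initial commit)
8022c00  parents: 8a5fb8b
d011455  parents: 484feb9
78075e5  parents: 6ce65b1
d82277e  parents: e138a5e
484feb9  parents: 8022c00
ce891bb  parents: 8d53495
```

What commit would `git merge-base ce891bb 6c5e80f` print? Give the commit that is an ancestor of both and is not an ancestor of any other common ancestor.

8022c00

Ancestors of ce891bb: {0b62061, 484feb9, 8022c00, 8a5fb8b, 8d53495, a603ba6, ce891bb, d011455, d82277e, e138a5e}.
Ancestors of 6c5e80f: {6c5e80f, 8022c00, 8a5fb8b, e7100a6}.
Common ancestors: {8022c00, 8a5fb8b}.
Among these, 8022c00 is not an ancestor of any other common ancestor — it is the merge base.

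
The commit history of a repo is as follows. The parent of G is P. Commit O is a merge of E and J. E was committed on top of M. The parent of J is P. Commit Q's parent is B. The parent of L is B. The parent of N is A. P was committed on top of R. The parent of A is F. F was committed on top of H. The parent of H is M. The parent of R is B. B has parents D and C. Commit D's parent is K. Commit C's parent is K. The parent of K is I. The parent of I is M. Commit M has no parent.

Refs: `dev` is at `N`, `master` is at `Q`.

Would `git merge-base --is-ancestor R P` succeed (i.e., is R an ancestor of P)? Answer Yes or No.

Yes

Ancestors of P (commits reachable by following parents): {B, C, D, I, K, M, P, R}.
R is in that set, so it is an ancestor of P.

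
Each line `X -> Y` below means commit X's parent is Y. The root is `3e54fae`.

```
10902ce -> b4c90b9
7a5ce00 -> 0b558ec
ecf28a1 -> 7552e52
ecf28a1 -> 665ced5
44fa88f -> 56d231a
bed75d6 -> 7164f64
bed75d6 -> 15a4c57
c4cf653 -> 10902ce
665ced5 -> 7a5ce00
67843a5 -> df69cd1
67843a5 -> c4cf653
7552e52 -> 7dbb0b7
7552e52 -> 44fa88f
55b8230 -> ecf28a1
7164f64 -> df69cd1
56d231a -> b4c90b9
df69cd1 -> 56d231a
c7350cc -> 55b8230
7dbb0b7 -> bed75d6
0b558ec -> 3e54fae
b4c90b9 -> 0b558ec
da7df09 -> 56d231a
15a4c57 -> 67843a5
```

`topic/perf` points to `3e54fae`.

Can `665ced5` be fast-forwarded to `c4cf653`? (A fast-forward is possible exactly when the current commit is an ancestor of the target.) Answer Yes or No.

No

A fast-forward from 665ced5 to c4cf653 is possible iff 665ced5 is an ancestor of c4cf653.
Ancestors of c4cf653: {0b558ec, 10902ce, 3e54fae, b4c90b9, c4cf653}.
665ced5 is not among them, so fast-forward is not possible.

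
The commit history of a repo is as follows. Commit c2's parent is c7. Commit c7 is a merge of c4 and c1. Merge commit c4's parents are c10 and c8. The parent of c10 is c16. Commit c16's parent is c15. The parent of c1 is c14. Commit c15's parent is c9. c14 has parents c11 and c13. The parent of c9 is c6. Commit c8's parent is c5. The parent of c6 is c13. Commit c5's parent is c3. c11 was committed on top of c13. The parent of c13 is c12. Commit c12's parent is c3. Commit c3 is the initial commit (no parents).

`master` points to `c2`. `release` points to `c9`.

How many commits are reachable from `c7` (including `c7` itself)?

Walking parent pointers from c7: reachable set = {c1, c10, c11, c12, c13, c14, c15, c16, c3, c4, c5, c6, c7, c8, c9}.
That is 15 commits.

15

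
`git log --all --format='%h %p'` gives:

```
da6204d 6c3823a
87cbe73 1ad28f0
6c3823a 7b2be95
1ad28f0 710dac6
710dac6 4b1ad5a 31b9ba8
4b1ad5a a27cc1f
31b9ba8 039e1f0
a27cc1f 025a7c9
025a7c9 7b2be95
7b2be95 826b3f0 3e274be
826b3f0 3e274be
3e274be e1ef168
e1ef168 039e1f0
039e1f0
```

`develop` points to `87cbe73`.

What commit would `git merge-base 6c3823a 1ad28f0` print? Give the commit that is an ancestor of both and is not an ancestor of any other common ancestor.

7b2be95

Ancestors of 6c3823a: {039e1f0, 3e274be, 6c3823a, 7b2be95, 826b3f0, e1ef168}.
Ancestors of 1ad28f0: {025a7c9, 039e1f0, 1ad28f0, 31b9ba8, 3e274be, 4b1ad5a, 710dac6, 7b2be95, 826b3f0, a27cc1f, e1ef168}.
Common ancestors: {039e1f0, 3e274be, 7b2be95, 826b3f0, e1ef168}.
Among these, 7b2be95 is not an ancestor of any other common ancestor — it is the merge base.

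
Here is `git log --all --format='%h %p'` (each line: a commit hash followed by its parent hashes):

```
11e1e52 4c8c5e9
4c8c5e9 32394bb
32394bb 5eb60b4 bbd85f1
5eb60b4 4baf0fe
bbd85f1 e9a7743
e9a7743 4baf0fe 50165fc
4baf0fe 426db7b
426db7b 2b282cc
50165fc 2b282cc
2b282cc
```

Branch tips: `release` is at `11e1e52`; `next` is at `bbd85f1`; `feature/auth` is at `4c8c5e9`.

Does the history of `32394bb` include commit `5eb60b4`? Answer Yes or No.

Ancestors of 32394bb (commits reachable by following parents): {2b282cc, 32394bb, 426db7b, 4baf0fe, 50165fc, 5eb60b4, bbd85f1, e9a7743}.
5eb60b4 is in that set, so it is an ancestor of 32394bb.

Yes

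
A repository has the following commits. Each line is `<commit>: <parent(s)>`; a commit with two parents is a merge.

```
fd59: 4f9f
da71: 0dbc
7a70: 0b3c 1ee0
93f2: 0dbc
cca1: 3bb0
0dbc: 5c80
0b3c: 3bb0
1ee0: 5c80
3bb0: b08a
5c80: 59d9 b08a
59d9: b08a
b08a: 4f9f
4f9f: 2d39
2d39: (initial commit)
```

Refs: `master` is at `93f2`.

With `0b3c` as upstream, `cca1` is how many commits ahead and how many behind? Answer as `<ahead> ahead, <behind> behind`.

1 ahead, 1 behind

Reachable from cca1: {2d39, 3bb0, 4f9f, b08a, cca1}.
Reachable from 0b3c: {0b3c, 2d39, 3bb0, 4f9f, b08a}.
Only in cca1's history (ahead): {cca1} — 1.
Only in 0b3c's history (behind): {0b3c} — 1.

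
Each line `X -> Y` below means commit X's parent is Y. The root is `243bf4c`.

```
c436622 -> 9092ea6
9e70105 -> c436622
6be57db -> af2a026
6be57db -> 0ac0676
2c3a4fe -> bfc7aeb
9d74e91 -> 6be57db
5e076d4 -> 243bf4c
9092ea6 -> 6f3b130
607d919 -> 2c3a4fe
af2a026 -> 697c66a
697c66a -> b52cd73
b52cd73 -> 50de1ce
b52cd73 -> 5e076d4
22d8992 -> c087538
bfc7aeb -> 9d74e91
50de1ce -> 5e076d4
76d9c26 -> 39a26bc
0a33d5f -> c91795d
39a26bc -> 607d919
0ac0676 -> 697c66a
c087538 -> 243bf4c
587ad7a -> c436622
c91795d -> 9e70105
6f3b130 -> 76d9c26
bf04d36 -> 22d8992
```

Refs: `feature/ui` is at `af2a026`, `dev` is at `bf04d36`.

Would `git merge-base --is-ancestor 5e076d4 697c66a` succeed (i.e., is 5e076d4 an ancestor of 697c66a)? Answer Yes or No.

Ancestors of 697c66a (commits reachable by following parents): {243bf4c, 50de1ce, 5e076d4, 697c66a, b52cd73}.
5e076d4 is in that set, so it is an ancestor of 697c66a.

Yes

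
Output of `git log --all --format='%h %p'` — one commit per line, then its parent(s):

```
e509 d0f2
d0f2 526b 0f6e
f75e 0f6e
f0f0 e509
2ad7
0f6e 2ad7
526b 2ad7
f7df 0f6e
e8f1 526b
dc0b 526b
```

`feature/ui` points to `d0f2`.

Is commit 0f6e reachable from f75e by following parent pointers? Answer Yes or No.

Yes

Ancestors of f75e (commits reachable by following parents): {0f6e, 2ad7, f75e}.
0f6e is in that set, so it is an ancestor of f75e.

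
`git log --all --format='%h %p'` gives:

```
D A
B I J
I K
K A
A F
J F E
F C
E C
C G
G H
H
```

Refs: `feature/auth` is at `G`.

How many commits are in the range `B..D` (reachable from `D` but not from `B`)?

Reachable from D: {A, C, D, F, G, H}.
Reachable from B: {A, B, C, E, F, G, H, I, J, K}.
In D's history but not B's: {D} — 1 commit.

1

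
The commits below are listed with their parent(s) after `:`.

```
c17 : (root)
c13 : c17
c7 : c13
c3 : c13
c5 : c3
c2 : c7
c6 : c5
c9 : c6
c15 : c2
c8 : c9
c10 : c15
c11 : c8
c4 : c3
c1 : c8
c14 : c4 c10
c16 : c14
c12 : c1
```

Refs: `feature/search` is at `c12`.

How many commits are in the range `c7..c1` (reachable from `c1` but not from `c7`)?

Reachable from c1: {c1, c13, c17, c3, c5, c6, c8, c9}.
Reachable from c7: {c13, c17, c7}.
In c1's history but not c7's: {c1, c3, c5, c6, c8, c9} — 6 commits.

6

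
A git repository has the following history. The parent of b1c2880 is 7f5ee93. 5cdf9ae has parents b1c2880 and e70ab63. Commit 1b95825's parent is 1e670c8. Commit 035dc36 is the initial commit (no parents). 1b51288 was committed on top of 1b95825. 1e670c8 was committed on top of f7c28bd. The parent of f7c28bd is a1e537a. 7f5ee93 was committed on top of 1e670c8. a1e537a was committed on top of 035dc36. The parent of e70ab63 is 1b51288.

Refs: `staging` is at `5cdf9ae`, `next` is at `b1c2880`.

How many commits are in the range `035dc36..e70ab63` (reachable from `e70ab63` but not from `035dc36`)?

6

Reachable from e70ab63: {035dc36, 1b51288, 1b95825, 1e670c8, a1e537a, e70ab63, f7c28bd}.
Reachable from 035dc36: {035dc36}.
In e70ab63's history but not 035dc36's: {1b51288, 1b95825, 1e670c8, a1e537a, e70ab63, f7c28bd} — 6 commits.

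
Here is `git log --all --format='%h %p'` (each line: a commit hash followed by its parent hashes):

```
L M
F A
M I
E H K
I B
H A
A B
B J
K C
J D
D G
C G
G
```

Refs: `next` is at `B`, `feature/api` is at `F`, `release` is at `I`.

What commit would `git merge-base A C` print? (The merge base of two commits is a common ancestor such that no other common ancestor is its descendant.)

Ancestors of A: {A, B, D, G, J}.
Ancestors of C: {C, G}.
Common ancestors: {G}.
The only common ancestor is G, so it is the merge base.

G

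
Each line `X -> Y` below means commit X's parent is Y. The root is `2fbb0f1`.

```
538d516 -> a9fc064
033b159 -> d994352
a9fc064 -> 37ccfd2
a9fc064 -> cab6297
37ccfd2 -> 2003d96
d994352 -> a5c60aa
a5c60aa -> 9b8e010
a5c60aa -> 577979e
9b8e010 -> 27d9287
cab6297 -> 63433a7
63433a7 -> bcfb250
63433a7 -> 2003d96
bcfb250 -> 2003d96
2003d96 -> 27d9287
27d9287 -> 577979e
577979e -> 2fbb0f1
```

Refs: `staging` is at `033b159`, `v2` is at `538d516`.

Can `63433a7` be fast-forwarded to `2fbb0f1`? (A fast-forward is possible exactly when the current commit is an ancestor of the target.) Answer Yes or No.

No

A fast-forward from 63433a7 to 2fbb0f1 is possible iff 63433a7 is an ancestor of 2fbb0f1.
Ancestors of 2fbb0f1: {2fbb0f1}.
63433a7 is not among them, so fast-forward is not possible.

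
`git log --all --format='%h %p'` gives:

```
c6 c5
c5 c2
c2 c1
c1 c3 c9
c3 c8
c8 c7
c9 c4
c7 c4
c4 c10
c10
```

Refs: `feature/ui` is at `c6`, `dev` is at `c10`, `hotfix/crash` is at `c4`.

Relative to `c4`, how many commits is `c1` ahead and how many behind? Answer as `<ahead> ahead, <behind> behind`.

Reachable from c1: {c1, c10, c3, c4, c7, c8, c9}.
Reachable from c4: {c10, c4}.
Only in c1's history (ahead): {c1, c3, c7, c8, c9} — 5.
Only in c4's history (behind): {} — 0.

5 ahead, 0 behind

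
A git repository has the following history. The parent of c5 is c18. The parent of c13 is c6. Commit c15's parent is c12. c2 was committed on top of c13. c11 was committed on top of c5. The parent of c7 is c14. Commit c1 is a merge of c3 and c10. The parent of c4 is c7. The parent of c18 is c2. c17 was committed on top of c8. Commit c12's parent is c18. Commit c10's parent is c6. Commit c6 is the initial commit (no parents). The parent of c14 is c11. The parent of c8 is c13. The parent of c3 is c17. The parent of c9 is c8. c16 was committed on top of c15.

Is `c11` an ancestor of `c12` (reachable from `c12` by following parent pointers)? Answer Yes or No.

Ancestors of c12: {c12, c13, c18, c2, c6}.
c11 is not in that set, so it is not an ancestor of c12.

No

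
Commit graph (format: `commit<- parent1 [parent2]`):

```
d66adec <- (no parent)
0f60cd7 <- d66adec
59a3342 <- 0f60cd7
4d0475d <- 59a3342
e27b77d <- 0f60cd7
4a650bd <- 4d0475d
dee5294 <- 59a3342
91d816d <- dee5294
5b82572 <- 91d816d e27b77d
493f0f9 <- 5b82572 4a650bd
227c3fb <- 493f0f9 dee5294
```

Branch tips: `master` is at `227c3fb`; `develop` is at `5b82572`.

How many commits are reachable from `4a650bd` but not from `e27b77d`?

3

Reachable from 4a650bd: {0f60cd7, 4a650bd, 4d0475d, 59a3342, d66adec}.
Reachable from e27b77d: {0f60cd7, d66adec, e27b77d}.
In 4a650bd's history but not e27b77d's: {4a650bd, 4d0475d, 59a3342} — 3 commits.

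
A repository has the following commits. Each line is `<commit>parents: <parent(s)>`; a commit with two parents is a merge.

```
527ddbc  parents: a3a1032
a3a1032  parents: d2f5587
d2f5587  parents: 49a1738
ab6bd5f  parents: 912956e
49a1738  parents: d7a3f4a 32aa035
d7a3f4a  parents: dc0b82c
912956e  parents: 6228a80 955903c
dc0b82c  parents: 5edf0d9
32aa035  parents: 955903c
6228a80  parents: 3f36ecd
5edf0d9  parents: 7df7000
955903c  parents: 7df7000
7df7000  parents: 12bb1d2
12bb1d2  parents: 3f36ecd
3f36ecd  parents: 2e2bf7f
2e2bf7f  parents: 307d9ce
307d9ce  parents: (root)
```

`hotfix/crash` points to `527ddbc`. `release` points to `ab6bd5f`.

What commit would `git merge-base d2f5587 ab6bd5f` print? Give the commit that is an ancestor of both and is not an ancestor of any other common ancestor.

Ancestors of d2f5587: {12bb1d2, 2e2bf7f, 307d9ce, 32aa035, 3f36ecd, 49a1738, 5edf0d9, 7df7000, 955903c, d2f5587, d7a3f4a, dc0b82c}.
Ancestors of ab6bd5f: {12bb1d2, 2e2bf7f, 307d9ce, 3f36ecd, 6228a80, 7df7000, 912956e, 955903c, ab6bd5f}.
Common ancestors: {12bb1d2, 2e2bf7f, 307d9ce, 3f36ecd, 7df7000, 955903c}.
Among these, 955903c is not an ancestor of any other common ancestor — it is the merge base.

955903c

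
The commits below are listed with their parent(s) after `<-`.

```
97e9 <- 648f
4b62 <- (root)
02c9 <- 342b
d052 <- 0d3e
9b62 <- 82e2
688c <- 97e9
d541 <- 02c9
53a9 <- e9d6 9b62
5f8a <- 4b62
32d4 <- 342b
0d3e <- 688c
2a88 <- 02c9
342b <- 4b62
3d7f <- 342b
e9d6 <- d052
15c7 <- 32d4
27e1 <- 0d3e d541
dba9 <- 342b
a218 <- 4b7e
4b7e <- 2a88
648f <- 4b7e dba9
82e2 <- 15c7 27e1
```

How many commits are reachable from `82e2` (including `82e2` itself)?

Walking parent pointers from 82e2: reachable set = {02c9, 0d3e, 15c7, 27e1, 2a88, 32d4, 342b, 4b62, 4b7e, 648f, 688c, 82e2, 97e9, d541, dba9}.
That is 15 commits.

15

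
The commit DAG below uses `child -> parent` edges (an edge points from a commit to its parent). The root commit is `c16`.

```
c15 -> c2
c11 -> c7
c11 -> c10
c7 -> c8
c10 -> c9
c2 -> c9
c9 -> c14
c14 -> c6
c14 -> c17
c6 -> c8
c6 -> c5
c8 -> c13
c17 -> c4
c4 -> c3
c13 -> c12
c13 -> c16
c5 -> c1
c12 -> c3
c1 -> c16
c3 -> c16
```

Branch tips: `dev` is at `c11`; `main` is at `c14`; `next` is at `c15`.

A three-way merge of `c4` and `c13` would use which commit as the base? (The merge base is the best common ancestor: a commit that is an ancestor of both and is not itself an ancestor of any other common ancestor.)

Ancestors of c4: {c16, c3, c4}.
Ancestors of c13: {c12, c13, c16, c3}.
Common ancestors: {c16, c3}.
Among these, c3 is not an ancestor of any other common ancestor — it is the merge base.

c3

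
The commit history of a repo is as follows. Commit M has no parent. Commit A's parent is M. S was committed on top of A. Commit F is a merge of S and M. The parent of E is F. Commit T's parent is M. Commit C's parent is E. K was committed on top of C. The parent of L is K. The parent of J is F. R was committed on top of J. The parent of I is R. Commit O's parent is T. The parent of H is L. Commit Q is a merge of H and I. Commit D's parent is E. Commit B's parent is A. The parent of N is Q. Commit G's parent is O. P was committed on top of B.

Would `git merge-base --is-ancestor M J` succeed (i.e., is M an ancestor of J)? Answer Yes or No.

Ancestors of J (commits reachable by following parents): {A, F, J, M, S}.
M is in that set, so it is an ancestor of J.

Yes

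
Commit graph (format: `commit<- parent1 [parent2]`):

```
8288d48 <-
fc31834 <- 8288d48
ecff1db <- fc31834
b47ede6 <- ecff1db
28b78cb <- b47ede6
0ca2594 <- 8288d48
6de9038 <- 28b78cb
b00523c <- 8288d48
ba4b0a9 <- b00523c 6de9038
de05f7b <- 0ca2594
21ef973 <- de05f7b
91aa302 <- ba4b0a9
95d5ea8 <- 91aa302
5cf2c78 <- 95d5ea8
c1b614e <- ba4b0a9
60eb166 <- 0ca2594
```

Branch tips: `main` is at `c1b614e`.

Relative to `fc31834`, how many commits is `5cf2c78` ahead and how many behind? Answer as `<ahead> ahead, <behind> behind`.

9 ahead, 0 behind

Reachable from 5cf2c78: {28b78cb, 5cf2c78, 6de9038, 8288d48, 91aa302, 95d5ea8, b00523c, b47ede6, ba4b0a9, ecff1db, fc31834}.
Reachable from fc31834: {8288d48, fc31834}.
Only in 5cf2c78's history (ahead): {28b78cb, 5cf2c78, 6de9038, 91aa302, 95d5ea8, b00523c, b47ede6, ba4b0a9, ecff1db} — 9.
Only in fc31834's history (behind): {} — 0.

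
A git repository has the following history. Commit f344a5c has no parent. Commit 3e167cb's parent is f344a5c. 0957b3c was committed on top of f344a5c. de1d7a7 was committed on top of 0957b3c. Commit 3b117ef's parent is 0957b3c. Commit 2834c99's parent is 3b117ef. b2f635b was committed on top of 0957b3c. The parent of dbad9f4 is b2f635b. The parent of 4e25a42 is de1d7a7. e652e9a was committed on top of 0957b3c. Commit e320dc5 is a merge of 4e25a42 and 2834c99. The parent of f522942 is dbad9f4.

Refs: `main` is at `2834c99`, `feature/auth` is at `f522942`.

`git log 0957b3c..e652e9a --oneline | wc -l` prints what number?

1

Reachable from e652e9a: {0957b3c, e652e9a, f344a5c}.
Reachable from 0957b3c: {0957b3c, f344a5c}.
In e652e9a's history but not 0957b3c's: {e652e9a} — 1 commit.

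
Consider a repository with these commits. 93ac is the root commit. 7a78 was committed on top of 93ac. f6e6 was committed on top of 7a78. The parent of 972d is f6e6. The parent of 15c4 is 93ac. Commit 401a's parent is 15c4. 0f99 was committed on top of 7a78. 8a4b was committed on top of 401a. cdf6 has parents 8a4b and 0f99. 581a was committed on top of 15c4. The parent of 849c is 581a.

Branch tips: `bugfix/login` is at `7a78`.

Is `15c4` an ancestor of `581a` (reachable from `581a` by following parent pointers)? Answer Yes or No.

Yes

Ancestors of 581a (commits reachable by following parents): {15c4, 581a, 93ac}.
15c4 is in that set, so it is an ancestor of 581a.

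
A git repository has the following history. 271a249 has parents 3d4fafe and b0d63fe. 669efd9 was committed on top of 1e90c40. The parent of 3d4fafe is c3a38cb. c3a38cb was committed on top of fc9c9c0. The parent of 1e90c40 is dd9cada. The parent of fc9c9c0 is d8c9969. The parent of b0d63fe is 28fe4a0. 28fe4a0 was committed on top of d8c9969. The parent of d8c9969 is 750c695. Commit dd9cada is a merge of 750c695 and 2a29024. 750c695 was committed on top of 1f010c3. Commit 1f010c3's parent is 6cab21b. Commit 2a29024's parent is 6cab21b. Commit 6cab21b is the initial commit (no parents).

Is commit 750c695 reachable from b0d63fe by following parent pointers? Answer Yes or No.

Yes

Ancestors of b0d63fe (commits reachable by following parents): {1f010c3, 28fe4a0, 6cab21b, 750c695, b0d63fe, d8c9969}.
750c695 is in that set, so it is an ancestor of b0d63fe.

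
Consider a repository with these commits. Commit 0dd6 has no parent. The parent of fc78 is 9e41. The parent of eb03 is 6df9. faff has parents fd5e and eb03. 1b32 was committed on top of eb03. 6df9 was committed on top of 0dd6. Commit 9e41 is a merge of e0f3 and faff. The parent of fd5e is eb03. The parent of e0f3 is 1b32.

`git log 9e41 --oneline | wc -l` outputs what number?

Walking parent pointers from 9e41: reachable set = {0dd6, 1b32, 6df9, 9e41, e0f3, eb03, faff, fd5e}.
That is 8 commits.

8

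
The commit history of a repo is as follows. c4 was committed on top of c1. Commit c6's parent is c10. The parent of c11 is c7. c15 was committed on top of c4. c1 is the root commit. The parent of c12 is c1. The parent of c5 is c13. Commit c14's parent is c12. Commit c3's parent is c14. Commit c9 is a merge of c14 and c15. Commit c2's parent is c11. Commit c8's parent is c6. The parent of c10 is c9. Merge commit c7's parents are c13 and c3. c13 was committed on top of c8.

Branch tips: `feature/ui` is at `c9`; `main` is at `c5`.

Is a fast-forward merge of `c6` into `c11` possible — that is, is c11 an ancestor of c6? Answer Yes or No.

A fast-forward from c11 to c6 is possible iff c11 is an ancestor of c6.
Ancestors of c6: {c1, c10, c12, c14, c15, c4, c6, c9}.
c11 is not among them, so fast-forward is not possible.

No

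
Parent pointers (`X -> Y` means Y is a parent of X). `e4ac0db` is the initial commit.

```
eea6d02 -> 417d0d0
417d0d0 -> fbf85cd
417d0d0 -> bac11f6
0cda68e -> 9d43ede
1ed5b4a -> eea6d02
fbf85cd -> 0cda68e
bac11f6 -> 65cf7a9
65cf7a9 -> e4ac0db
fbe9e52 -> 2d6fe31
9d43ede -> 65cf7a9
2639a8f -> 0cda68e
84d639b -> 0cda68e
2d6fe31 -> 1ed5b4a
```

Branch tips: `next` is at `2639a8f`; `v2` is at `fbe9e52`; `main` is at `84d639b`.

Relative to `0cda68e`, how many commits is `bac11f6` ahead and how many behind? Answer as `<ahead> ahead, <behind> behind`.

1 ahead, 2 behind

Reachable from bac11f6: {65cf7a9, bac11f6, e4ac0db}.
Reachable from 0cda68e: {0cda68e, 65cf7a9, 9d43ede, e4ac0db}.
Only in bac11f6's history (ahead): {bac11f6} — 1.
Only in 0cda68e's history (behind): {0cda68e, 9d43ede} — 2.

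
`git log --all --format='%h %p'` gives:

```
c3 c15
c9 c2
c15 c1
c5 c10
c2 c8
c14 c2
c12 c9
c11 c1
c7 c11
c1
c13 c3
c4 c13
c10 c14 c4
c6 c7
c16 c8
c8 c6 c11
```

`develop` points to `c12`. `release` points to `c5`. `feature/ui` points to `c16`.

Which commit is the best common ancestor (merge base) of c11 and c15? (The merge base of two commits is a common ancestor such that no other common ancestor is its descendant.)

c1

Ancestors of c11: {c1, c11}.
Ancestors of c15: {c1, c15}.
Common ancestors: {c1}.
The only common ancestor is c1, so it is the merge base.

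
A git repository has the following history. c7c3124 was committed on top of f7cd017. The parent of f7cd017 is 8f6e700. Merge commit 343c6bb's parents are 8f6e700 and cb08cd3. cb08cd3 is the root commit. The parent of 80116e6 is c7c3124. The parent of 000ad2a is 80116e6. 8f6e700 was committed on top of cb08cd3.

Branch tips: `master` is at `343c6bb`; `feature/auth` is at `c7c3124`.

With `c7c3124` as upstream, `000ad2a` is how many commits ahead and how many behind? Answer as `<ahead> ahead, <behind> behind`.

2 ahead, 0 behind

Reachable from 000ad2a: {000ad2a, 80116e6, 8f6e700, c7c3124, cb08cd3, f7cd017}.
Reachable from c7c3124: {8f6e700, c7c3124, cb08cd3, f7cd017}.
Only in 000ad2a's history (ahead): {000ad2a, 80116e6} — 2.
Only in c7c3124's history (behind): {} — 0.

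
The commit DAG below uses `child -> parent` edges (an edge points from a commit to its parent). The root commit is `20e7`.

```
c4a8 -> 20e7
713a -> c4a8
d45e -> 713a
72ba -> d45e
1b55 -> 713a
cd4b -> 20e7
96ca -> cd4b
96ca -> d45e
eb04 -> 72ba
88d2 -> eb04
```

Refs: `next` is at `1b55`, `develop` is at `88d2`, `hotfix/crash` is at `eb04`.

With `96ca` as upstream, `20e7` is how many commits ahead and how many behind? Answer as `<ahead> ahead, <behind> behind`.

Reachable from 20e7: {20e7}.
Reachable from 96ca: {20e7, 713a, 96ca, c4a8, cd4b, d45e}.
Only in 20e7's history (ahead): {} — 0.
Only in 96ca's history (behind): {713a, 96ca, c4a8, cd4b, d45e} — 5.

0 ahead, 5 behind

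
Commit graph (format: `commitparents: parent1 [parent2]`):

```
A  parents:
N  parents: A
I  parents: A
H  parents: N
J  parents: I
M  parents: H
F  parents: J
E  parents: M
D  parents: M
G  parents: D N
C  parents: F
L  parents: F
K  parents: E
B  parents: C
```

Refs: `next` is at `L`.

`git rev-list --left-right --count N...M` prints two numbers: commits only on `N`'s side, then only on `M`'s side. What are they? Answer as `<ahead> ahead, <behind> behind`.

0 ahead, 2 behind

Reachable from N: {A, N}.
Reachable from M: {A, H, M, N}.
Only in N's history (ahead): {} — 0.
Only in M's history (behind): {H, M} — 2.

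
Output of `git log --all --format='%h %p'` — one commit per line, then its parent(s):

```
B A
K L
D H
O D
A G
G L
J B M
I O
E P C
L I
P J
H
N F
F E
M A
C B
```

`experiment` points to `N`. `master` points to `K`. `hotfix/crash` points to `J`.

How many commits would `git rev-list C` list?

Walking parent pointers from C: reachable set = {A, B, C, D, G, H, I, L, O}.
That is 9 commits.

9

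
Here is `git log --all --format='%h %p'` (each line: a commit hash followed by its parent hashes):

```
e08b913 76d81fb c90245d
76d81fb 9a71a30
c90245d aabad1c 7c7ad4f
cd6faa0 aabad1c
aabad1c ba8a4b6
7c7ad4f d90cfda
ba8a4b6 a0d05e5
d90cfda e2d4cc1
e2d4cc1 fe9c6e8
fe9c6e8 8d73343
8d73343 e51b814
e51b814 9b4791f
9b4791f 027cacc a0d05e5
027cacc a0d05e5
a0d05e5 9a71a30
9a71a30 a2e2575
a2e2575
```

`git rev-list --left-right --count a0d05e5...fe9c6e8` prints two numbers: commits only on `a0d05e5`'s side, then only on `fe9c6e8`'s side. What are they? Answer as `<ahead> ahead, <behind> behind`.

Reachable from a0d05e5: {9a71a30, a0d05e5, a2e2575}.
Reachable from fe9c6e8: {027cacc, 8d73343, 9a71a30, 9b4791f, a0d05e5, a2e2575, e51b814, fe9c6e8}.
Only in a0d05e5's history (ahead): {} — 0.
Only in fe9c6e8's history (behind): {027cacc, 8d73343, 9b4791f, e51b814, fe9c6e8} — 5.

0 ahead, 5 behind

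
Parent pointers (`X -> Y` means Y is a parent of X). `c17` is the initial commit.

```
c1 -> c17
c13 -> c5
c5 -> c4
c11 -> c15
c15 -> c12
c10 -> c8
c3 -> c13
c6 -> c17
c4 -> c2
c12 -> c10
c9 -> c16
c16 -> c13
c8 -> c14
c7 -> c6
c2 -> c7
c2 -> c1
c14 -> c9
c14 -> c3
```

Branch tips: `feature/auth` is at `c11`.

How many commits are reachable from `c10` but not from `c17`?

Reachable from c10: {c1, c10, c13, c14, c16, c17, c2, c3, c4, c5, c6, c7, c8, c9}.
Reachable from c17: {c17}.
In c10's history but not c17's: {c1, c10, c13, c14, c16, c2, c3, c4, c5, c6, c7, c8, c9} — 13 commits.

13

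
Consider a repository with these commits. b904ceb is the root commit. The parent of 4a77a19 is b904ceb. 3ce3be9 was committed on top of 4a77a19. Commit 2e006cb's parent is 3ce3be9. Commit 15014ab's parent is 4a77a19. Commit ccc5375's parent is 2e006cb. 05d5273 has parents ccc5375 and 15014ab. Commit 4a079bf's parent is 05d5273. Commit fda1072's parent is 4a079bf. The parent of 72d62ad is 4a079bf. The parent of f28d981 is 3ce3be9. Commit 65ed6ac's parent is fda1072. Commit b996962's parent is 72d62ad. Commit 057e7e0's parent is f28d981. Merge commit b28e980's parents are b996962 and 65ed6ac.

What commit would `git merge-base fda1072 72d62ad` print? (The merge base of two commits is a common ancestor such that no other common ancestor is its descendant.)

Ancestors of fda1072: {05d5273, 15014ab, 2e006cb, 3ce3be9, 4a079bf, 4a77a19, b904ceb, ccc5375, fda1072}.
Ancestors of 72d62ad: {05d5273, 15014ab, 2e006cb, 3ce3be9, 4a079bf, 4a77a19, 72d62ad, b904ceb, ccc5375}.
Common ancestors: {05d5273, 15014ab, 2e006cb, 3ce3be9, 4a079bf, 4a77a19, b904ceb, ccc5375}.
Among these, 4a079bf is not an ancestor of any other common ancestor — it is the merge base.

4a079bf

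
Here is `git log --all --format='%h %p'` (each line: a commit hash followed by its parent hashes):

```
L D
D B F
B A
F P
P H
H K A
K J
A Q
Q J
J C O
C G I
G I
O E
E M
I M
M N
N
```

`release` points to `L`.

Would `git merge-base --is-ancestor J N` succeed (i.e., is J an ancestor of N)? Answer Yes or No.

Ancestors of N: {N}.
J is not in that set, so it is not an ancestor of N.

No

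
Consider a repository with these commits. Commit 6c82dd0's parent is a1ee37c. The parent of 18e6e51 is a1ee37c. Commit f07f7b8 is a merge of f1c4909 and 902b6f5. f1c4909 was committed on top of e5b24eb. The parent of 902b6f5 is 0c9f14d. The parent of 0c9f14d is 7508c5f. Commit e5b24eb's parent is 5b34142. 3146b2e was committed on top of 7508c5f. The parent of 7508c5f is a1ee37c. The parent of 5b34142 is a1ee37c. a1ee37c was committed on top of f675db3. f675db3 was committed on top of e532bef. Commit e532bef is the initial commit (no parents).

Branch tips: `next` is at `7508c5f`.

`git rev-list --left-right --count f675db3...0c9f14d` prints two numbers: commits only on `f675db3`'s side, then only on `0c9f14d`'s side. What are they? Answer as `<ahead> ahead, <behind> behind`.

0 ahead, 3 behind

Reachable from f675db3: {e532bef, f675db3}.
Reachable from 0c9f14d: {0c9f14d, 7508c5f, a1ee37c, e532bef, f675db3}.
Only in f675db3's history (ahead): {} — 0.
Only in 0c9f14d's history (behind): {0c9f14d, 7508c5f, a1ee37c} — 3.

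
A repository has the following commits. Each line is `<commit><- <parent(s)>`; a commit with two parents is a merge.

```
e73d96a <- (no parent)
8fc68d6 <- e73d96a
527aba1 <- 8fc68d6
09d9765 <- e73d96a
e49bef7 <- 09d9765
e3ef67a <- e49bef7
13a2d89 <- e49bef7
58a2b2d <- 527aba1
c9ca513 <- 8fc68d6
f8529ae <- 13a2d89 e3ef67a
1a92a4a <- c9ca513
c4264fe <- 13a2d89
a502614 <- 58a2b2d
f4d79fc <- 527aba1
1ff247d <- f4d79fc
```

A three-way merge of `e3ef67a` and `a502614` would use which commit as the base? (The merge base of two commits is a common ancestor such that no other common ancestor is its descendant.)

Ancestors of e3ef67a: {09d9765, e3ef67a, e49bef7, e73d96a}.
Ancestors of a502614: {527aba1, 58a2b2d, 8fc68d6, a502614, e73d96a}.
Common ancestors: {e73d96a}.
The only common ancestor is e73d96a, so it is the merge base.

e73d96a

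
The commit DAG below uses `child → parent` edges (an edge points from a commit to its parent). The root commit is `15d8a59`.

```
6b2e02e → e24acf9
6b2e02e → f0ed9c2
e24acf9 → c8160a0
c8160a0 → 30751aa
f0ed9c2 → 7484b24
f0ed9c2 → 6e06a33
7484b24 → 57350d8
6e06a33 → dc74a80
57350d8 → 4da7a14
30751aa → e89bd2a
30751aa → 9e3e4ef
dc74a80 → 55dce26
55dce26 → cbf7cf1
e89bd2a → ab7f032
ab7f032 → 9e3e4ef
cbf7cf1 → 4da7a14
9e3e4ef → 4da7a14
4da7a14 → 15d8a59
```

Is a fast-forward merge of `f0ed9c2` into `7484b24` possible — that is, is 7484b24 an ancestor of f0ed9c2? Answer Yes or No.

A fast-forward from 7484b24 to f0ed9c2 is possible iff 7484b24 is an ancestor of f0ed9c2.
Ancestors of f0ed9c2: {15d8a59, 4da7a14, 55dce26, 57350d8, 6e06a33, 7484b24, cbf7cf1, dc74a80, f0ed9c2}.
7484b24 is among them, so fast-forward is possible.

Yes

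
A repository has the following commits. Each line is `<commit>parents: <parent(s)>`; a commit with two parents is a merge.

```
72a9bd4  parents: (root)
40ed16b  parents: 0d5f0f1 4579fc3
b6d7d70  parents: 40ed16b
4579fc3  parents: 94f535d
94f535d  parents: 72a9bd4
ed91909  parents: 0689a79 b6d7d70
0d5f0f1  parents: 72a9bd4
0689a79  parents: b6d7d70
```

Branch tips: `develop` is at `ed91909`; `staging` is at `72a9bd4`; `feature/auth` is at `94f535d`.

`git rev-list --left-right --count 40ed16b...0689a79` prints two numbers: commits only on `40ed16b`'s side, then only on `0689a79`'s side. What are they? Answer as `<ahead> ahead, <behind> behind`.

0 ahead, 2 behind

Reachable from 40ed16b: {0d5f0f1, 40ed16b, 4579fc3, 72a9bd4, 94f535d}.
Reachable from 0689a79: {0689a79, 0d5f0f1, 40ed16b, 4579fc3, 72a9bd4, 94f535d, b6d7d70}.
Only in 40ed16b's history (ahead): {} — 0.
Only in 0689a79's history (behind): {0689a79, b6d7d70} — 2.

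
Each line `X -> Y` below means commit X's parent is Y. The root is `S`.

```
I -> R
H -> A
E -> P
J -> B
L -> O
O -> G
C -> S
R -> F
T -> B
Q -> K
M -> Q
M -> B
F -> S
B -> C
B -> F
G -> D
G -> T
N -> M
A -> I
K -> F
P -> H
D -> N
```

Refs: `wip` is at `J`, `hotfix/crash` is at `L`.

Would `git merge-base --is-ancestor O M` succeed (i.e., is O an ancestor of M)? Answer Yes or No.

No

Ancestors of M: {B, C, F, K, M, Q, S}.
O is not in that set, so it is not an ancestor of M.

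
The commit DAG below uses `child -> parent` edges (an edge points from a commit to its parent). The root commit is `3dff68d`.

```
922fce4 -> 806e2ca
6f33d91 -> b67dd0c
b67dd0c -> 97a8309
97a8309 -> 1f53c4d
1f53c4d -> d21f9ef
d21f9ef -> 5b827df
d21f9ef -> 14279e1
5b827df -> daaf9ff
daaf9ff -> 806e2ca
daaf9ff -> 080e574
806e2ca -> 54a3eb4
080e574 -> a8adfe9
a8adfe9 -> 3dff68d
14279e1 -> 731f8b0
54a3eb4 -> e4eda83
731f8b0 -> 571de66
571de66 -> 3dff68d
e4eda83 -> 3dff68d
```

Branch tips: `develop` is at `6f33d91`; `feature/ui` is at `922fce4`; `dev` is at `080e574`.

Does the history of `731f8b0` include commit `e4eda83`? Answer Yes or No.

No

Ancestors of 731f8b0: {3dff68d, 571de66, 731f8b0}.
e4eda83 is not in that set, so it is not an ancestor of 731f8b0.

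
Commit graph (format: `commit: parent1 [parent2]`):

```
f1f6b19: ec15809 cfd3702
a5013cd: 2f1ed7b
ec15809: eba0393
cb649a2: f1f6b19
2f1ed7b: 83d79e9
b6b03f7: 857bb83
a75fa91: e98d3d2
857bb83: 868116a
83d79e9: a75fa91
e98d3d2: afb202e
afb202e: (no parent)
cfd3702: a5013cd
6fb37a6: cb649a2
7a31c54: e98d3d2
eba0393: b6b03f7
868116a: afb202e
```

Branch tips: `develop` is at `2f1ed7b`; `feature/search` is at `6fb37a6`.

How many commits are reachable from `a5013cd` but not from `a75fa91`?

Reachable from a5013cd: {2f1ed7b, 83d79e9, a5013cd, a75fa91, afb202e, e98d3d2}.
Reachable from a75fa91: {a75fa91, afb202e, e98d3d2}.
In a5013cd's history but not a75fa91's: {2f1ed7b, 83d79e9, a5013cd} — 3 commits.

3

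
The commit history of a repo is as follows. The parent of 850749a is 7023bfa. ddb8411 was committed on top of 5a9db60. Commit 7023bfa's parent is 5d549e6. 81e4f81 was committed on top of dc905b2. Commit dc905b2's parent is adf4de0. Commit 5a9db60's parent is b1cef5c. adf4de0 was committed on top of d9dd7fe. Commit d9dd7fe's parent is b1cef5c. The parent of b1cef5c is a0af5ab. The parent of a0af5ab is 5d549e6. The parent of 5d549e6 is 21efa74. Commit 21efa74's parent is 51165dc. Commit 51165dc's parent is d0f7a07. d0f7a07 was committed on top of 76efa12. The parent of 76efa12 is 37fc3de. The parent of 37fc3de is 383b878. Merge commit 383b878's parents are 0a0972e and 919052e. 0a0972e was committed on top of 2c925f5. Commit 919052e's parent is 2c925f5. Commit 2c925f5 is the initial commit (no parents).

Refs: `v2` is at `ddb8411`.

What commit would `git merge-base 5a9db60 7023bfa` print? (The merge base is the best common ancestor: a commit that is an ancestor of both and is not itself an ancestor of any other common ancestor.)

Ancestors of 5a9db60: {0a0972e, 21efa74, 2c925f5, 37fc3de, 383b878, 51165dc, 5a9db60, 5d549e6, 76efa12, 919052e, a0af5ab, b1cef5c, d0f7a07}.
Ancestors of 7023bfa: {0a0972e, 21efa74, 2c925f5, 37fc3de, 383b878, 51165dc, 5d549e6, 7023bfa, 76efa12, 919052e, d0f7a07}.
Common ancestors: {0a0972e, 21efa74, 2c925f5, 37fc3de, 383b878, 51165dc, 5d549e6, 76efa12, 919052e, d0f7a07}.
Among these, 5d549e6 is not an ancestor of any other common ancestor — it is the merge base.

5d549e6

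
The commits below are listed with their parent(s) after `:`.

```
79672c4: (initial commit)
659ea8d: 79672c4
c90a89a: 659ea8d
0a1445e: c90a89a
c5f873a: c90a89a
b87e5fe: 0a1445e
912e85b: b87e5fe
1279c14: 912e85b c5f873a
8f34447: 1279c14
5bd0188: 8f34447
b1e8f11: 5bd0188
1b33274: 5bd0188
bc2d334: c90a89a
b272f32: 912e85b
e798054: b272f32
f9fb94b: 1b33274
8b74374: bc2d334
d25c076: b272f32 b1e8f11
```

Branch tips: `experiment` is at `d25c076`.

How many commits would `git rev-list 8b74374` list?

Walking parent pointers from 8b74374: reachable set = {659ea8d, 79672c4, 8b74374, bc2d334, c90a89a}.
That is 5 commits.

5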